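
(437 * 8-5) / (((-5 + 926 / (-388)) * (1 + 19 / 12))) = -8127048 / 44423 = -182.95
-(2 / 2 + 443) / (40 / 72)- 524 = -6616 / 5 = -1323.20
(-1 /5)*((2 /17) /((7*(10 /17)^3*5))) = -0.00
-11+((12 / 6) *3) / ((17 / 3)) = -169 / 17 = -9.94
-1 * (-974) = 974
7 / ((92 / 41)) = 287 / 92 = 3.12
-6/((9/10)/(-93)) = 620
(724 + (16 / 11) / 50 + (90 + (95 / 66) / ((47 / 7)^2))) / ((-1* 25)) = -2967130307 / 91121250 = -32.56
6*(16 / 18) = 16 / 3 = 5.33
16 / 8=2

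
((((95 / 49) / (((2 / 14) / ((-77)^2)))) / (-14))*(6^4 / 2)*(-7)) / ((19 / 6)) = 8232840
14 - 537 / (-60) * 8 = 428 / 5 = 85.60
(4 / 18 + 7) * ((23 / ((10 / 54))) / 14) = 897 / 14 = 64.07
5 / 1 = 5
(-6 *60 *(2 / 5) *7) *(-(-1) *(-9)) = 9072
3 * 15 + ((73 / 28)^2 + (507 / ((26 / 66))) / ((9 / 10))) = 1161729 / 784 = 1481.80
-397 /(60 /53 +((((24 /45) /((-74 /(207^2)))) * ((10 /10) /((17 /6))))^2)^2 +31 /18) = -37052838251292611250 /13172587591565187630601859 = -0.00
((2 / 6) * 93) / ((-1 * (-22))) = 31 / 22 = 1.41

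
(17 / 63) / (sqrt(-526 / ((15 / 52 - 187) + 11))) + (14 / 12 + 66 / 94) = 17 * sqrt(62478806) / 861588 + 527 / 282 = 2.02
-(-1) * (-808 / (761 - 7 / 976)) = -788608 / 742729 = -1.06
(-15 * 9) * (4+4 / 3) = -720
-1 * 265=-265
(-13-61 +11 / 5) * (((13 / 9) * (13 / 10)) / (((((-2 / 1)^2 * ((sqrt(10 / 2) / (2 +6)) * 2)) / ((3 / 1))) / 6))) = -60671 * sqrt(5) / 125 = -1085.32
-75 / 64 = -1.17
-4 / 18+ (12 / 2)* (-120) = -6482 / 9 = -720.22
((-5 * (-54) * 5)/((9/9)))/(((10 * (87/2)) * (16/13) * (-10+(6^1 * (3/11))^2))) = -70785/205552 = -0.34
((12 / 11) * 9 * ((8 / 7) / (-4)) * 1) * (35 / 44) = -270 / 121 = -2.23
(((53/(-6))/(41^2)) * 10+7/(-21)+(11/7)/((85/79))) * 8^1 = 25795976/3000585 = 8.60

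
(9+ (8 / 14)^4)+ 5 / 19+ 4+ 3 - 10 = 290583 / 45619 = 6.37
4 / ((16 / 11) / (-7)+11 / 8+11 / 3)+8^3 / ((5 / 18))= 82363488 / 44665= 1844.03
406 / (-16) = -203 / 8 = -25.38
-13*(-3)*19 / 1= 741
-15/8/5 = -0.38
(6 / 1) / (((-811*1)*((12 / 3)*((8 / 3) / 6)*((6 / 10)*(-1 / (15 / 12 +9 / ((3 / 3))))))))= 1845 / 25952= 0.07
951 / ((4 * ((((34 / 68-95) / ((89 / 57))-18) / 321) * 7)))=-3018791 / 21742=-138.85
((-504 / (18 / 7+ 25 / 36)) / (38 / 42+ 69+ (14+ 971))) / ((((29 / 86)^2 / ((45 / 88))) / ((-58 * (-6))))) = -1331530280640 / 5815982161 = -228.94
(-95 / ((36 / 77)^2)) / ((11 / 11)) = -434.61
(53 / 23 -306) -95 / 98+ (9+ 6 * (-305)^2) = 557854.33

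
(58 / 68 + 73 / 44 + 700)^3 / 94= 145099559604477239 / 39339845248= 3688361.22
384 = 384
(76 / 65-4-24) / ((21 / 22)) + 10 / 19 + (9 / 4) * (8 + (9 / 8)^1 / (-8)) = -65719807 / 6639360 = -9.90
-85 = -85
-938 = -938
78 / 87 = 26 / 29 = 0.90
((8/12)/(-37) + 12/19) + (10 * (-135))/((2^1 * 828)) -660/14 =-64303129/1358196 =-47.34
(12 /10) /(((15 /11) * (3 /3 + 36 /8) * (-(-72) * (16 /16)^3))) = 1 /450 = 0.00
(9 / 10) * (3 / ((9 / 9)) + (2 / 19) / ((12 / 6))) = 261 / 95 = 2.75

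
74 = 74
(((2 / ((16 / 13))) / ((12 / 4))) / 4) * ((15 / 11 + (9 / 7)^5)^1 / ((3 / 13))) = 12698153 / 4437048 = 2.86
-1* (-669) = 669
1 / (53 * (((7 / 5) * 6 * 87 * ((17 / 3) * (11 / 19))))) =95 / 12071598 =0.00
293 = 293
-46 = -46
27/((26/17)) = 459/26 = 17.65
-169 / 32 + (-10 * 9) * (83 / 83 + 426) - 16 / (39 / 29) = -47982079 / 1248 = -38447.18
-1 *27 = -27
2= 2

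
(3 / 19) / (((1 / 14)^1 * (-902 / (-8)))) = 168 / 8569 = 0.02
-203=-203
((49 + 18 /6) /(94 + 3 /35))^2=3312400 /10843849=0.31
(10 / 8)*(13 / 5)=13 / 4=3.25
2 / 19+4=78 / 19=4.11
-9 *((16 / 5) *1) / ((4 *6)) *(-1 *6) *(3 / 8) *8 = 108 / 5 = 21.60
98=98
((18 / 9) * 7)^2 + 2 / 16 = 1569 / 8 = 196.12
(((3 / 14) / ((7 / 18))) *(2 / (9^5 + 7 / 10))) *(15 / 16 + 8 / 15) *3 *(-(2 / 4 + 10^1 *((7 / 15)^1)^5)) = -77343359 / 1302045885000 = -0.00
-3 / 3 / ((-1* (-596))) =-1 / 596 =-0.00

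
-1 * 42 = -42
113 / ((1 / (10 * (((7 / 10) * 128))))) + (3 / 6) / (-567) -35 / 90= 57407395 / 567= 101247.61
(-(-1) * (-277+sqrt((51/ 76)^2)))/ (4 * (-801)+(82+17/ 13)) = 273013/ 3083244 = 0.09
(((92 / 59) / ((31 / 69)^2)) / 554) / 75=73002 / 392640575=0.00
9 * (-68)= -612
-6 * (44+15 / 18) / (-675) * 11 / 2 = 2959 / 1350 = 2.19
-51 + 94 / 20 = -463 / 10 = -46.30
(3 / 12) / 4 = 1 / 16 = 0.06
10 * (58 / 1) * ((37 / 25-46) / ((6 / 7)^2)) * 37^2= -721724479 / 15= -48114965.27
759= 759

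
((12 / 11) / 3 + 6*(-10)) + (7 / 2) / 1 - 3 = -1301 / 22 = -59.14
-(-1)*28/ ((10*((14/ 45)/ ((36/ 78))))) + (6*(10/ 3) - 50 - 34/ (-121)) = -40214/ 1573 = -25.57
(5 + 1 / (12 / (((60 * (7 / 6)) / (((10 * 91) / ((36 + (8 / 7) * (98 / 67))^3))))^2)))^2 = 4177873689440075145985171993333635677281 / 2103359711716971296152260489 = 1986285876907.70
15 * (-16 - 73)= -1335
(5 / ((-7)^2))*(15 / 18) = 25 / 294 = 0.09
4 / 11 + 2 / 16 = 0.49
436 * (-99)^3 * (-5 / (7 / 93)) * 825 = 162292695889500 / 7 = 23184670841357.14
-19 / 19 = -1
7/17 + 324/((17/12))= 3895/17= 229.12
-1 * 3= -3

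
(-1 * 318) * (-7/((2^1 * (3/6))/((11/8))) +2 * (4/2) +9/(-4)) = 10017/4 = 2504.25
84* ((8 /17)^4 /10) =172032 /417605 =0.41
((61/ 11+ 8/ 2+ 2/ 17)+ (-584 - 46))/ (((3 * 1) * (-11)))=116003/ 6171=18.80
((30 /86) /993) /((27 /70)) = 350 /384291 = 0.00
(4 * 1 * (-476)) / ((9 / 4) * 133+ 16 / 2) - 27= -40799 / 1229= -33.20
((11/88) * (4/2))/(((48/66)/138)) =759/16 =47.44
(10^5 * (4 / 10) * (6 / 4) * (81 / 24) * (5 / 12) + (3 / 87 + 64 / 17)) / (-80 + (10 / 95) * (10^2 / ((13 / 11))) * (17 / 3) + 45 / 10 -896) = -61649344536 / 672926759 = -91.61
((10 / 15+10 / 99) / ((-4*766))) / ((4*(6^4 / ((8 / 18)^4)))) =-38 / 20150648397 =-0.00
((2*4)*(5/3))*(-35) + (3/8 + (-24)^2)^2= 63694363/192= 331741.47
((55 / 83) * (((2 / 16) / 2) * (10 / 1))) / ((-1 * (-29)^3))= 275 / 16194296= 0.00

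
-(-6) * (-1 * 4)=-24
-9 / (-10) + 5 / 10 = 7 / 5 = 1.40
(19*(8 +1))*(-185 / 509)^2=5852475 / 259081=22.59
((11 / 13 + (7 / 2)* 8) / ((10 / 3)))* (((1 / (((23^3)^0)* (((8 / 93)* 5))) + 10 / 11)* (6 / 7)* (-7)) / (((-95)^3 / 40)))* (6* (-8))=-0.38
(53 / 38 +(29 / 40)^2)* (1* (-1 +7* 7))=175137 / 1900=92.18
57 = 57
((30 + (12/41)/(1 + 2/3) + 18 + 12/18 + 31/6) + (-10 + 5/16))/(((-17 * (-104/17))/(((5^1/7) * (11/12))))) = 4797353/17192448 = 0.28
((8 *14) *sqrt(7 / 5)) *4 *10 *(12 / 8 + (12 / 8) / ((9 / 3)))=10601.61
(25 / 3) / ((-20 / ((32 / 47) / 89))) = -40 / 12549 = -0.00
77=77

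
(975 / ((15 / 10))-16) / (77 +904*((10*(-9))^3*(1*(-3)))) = 634 / 1977048077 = 0.00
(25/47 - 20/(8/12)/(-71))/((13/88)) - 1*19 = -41843/3337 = -12.54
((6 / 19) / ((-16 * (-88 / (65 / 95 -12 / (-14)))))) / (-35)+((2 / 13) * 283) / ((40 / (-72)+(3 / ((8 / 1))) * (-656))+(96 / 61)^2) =-236057932243389 / 1323279351634240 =-0.18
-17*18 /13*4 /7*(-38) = 46512 /91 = 511.12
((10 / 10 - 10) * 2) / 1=-18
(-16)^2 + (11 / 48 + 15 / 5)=12443 / 48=259.23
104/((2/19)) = 988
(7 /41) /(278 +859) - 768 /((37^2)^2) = -22682729 /87367763337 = -0.00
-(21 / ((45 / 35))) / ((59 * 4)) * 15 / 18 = -245 / 4248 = -0.06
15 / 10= 3 / 2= 1.50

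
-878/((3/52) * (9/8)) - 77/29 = -10594271/783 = -13530.36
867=867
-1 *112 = -112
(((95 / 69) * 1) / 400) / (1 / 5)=19 / 1104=0.02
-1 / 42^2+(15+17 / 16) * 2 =113335 / 3528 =32.12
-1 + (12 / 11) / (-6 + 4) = -1.55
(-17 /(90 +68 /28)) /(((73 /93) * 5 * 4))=-11067 /944620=-0.01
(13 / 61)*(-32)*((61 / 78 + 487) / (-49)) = 608752 / 8967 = 67.89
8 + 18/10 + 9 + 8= 134/5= 26.80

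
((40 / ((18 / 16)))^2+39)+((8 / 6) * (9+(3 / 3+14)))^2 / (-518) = 27298309 / 20979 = 1301.22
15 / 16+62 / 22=661 / 176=3.76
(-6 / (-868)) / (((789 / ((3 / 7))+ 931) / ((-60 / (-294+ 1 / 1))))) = 5 / 9791474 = 0.00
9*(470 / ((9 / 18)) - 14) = 8334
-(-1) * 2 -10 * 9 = -88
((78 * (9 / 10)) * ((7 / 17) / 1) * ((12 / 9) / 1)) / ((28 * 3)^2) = 13 / 2380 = 0.01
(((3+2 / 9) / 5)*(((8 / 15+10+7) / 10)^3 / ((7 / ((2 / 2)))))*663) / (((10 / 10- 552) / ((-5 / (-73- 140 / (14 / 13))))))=-4020309787 / 273364875000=-0.01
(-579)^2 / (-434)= -335241 / 434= -772.44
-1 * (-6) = 6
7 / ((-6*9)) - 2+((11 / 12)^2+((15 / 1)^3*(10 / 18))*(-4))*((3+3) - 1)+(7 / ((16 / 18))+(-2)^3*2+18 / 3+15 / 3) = -16197863 / 432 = -37495.05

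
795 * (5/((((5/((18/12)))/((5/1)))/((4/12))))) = 3975/2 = 1987.50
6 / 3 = 2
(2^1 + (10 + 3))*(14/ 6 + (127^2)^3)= 62938093720370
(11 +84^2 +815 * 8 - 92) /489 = 13495 /489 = 27.60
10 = 10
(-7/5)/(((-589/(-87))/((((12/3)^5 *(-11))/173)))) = 6859776/509485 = 13.46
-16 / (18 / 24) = -64 / 3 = -21.33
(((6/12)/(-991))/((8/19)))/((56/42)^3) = -0.00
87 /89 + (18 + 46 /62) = 54406 /2759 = 19.72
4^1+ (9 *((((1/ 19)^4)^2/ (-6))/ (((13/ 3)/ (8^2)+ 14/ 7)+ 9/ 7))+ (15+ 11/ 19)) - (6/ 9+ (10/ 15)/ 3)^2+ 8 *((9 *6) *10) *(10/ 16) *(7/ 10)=11834754901210161002/ 6200138408688747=1908.79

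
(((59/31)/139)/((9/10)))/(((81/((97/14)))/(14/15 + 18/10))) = 234643/65966481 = 0.00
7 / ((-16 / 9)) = -63 / 16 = -3.94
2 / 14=1 / 7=0.14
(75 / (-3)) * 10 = -250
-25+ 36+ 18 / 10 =64 / 5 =12.80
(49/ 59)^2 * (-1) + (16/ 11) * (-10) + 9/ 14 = -7822575/ 536074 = -14.59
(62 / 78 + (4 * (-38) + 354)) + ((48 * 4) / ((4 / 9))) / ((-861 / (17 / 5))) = 11253943 / 55965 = 201.09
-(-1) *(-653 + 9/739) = -652.99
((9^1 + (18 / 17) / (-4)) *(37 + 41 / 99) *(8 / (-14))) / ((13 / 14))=-44448 / 221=-201.12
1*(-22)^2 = 484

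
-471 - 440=-911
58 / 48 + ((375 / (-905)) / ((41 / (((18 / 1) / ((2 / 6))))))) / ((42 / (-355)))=7257463 / 1246728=5.82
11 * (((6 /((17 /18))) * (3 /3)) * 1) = 1188 /17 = 69.88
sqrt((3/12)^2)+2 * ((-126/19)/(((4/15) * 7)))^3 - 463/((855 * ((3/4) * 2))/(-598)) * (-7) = -1482127361/925965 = -1600.63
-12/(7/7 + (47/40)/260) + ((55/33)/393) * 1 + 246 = 234.06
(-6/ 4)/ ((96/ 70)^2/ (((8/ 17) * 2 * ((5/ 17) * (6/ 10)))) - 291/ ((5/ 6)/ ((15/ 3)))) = 1225/ 1416652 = 0.00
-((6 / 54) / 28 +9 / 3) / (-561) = 757 / 141372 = 0.01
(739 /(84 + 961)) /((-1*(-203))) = 739 /212135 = 0.00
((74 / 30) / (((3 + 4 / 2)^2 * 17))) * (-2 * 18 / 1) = -444 / 2125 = -0.21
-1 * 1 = -1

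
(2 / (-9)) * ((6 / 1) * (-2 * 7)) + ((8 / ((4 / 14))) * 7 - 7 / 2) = 1267 / 6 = 211.17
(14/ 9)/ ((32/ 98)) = 343/ 72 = 4.76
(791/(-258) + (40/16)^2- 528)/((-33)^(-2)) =-98302215/172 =-571524.51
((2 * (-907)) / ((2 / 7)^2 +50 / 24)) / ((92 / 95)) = -1333290 / 1541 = -865.21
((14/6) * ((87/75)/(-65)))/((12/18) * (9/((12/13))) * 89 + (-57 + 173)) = -406/6771375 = -0.00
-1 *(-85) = 85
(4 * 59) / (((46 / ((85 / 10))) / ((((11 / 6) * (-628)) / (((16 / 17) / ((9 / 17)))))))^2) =457695917811 / 135424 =3379725.29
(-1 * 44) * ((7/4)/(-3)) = 77/3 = 25.67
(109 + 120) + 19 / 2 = 477 / 2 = 238.50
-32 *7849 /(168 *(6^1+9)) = -31396 /315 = -99.67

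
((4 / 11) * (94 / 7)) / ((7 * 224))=47 / 15092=0.00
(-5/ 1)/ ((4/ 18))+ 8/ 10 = -217/ 10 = -21.70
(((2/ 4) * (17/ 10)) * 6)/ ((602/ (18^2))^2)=669222/ 453005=1.48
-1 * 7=-7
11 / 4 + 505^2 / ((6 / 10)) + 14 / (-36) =15301585 / 36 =425044.03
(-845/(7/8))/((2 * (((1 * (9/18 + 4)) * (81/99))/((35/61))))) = -371800/4941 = -75.25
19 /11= 1.73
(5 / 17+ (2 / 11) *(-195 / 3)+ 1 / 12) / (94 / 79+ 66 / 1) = -2028167 / 11911152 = -0.17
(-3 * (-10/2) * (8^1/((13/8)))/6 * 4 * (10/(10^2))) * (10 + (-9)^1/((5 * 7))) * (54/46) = 589248/10465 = 56.31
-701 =-701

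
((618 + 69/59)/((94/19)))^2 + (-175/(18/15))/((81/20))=116798434685803/7474222188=15626.83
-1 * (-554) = 554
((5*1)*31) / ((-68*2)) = -155 / 136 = -1.14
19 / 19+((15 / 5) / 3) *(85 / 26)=111 / 26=4.27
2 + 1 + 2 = 5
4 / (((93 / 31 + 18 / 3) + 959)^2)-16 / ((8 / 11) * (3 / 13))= -66997213 / 702768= -95.33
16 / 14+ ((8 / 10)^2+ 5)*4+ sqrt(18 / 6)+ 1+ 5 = sqrt(3)+ 5198 / 175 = 31.43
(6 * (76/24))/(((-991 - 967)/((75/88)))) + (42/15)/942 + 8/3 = 1079919373/405775920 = 2.66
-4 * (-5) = 20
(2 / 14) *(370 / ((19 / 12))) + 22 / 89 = 398086 / 11837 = 33.63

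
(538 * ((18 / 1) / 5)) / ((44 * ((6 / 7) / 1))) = 5649 / 110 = 51.35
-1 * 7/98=-1/14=-0.07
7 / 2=3.50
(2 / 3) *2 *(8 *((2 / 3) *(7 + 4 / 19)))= 8768 / 171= 51.27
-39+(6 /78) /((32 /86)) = -8069 /208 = -38.79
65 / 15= 13 / 3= 4.33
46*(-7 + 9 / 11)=-3128 / 11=-284.36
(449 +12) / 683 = 461 / 683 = 0.67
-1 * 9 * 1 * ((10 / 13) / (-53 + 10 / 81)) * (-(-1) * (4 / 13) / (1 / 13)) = 29160 / 55679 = 0.52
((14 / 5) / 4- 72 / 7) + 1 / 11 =-7311 / 770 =-9.49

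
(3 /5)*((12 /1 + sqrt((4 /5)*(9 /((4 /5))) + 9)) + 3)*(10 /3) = 6*sqrt(2) + 30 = 38.49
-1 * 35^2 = -1225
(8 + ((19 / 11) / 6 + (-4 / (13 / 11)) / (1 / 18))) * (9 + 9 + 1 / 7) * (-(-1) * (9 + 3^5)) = -34412682 / 143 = -240648.13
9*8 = 72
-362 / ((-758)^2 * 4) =-181 / 1149128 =-0.00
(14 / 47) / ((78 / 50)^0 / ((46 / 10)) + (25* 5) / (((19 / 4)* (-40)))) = -1748 / 2585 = -0.68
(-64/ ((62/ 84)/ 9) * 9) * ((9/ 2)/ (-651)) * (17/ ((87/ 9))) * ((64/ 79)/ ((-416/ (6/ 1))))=-28553472/ 28621463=-1.00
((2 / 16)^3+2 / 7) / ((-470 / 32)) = -1031 / 52640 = -0.02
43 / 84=0.51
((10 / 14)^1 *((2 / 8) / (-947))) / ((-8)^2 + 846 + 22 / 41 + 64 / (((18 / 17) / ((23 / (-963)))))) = -1776735 / 8565820173232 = -0.00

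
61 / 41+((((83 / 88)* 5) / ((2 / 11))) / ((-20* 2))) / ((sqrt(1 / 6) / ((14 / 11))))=61 / 41 - 581* sqrt(6) / 704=-0.53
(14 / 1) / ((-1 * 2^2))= -7 / 2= -3.50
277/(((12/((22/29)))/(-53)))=-161491/174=-928.11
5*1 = 5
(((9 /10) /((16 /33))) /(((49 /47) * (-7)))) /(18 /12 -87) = 1551 /521360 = 0.00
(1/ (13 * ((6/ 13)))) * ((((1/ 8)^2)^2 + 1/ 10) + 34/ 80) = 10757/ 122880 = 0.09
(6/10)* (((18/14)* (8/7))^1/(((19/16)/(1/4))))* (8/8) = 864/4655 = 0.19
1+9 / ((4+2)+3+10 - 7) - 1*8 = -25 / 4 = -6.25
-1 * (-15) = 15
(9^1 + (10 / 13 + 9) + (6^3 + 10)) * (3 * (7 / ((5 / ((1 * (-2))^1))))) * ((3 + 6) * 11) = -13230756 / 65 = -203550.09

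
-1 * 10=-10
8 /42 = 4 /21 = 0.19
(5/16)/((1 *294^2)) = 5/1382976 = 0.00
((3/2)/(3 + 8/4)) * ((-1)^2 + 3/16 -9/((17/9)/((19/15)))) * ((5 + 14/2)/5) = -59337/17000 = -3.49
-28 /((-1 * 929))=28 /929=0.03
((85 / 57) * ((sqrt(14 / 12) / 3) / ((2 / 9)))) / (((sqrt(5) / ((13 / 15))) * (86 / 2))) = 0.02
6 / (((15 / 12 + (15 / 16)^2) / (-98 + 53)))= -13824 / 109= -126.83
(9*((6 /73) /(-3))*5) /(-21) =30 /511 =0.06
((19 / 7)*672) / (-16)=-114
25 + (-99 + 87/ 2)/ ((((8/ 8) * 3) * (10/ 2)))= 213/ 10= 21.30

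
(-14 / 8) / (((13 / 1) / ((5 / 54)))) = -35 / 2808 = -0.01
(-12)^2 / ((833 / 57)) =8208 / 833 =9.85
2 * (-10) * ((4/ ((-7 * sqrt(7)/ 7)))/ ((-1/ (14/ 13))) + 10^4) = -200000 -160 * sqrt(7)/ 13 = -200032.56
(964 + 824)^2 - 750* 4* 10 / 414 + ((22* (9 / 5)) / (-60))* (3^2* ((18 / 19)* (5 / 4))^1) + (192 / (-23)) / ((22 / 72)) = 922031779993 / 288420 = 3196837.18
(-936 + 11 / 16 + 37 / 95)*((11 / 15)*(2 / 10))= -15631913 / 114000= -137.12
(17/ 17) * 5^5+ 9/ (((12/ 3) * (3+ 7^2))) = 650009/ 208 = 3125.04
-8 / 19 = -0.42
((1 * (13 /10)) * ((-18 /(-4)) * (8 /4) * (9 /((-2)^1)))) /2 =-1053 /40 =-26.32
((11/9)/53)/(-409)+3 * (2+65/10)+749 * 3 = 886697663/390186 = 2272.50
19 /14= 1.36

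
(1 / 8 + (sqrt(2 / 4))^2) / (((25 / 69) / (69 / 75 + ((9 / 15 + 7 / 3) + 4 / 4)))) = 2093 / 250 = 8.37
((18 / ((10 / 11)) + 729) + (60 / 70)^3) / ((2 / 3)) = 1927908 / 1715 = 1124.14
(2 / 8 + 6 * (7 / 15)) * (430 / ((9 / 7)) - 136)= 54473 / 90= 605.26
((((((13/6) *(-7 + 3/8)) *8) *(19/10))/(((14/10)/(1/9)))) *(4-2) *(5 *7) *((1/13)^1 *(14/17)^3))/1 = -6908020/132651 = -52.08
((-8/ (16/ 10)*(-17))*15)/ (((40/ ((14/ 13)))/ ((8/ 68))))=105/ 26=4.04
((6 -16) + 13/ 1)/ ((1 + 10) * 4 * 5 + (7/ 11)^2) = 363/ 26669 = 0.01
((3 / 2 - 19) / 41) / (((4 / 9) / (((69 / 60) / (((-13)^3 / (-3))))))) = -4347 / 2882464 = -0.00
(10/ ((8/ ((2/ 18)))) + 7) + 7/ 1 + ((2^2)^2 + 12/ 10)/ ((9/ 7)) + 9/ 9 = 1711/ 60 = 28.52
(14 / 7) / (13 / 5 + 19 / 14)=0.51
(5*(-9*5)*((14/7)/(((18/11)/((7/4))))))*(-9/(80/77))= 266805/64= 4168.83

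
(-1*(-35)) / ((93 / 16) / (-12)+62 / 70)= 78400 / 899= 87.21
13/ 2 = 6.50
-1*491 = -491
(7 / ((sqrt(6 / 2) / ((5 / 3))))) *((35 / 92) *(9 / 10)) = 245 *sqrt(3) / 184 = 2.31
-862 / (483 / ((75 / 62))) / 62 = -10775 / 309442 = -0.03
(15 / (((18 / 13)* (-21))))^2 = 4225 / 15876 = 0.27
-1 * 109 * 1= -109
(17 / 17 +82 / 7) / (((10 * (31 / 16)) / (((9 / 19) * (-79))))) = -506232 / 20615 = -24.56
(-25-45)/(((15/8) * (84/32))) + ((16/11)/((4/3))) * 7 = -652/99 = -6.59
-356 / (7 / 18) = -6408 / 7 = -915.43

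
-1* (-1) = 1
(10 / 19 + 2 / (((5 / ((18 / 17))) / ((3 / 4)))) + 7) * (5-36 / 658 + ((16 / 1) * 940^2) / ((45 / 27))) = 35353396667156 / 531335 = 66536924.29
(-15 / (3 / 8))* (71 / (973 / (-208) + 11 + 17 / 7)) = -4135040 / 12741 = -324.55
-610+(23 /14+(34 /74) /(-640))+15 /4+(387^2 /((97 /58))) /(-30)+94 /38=-1095880449813 /305495680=-3587.22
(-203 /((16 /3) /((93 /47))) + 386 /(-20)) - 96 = -716713 /3760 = -190.62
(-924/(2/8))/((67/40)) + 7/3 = -443051/201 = -2204.23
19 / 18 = 1.06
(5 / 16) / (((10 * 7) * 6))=1 / 1344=0.00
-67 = -67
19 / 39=0.49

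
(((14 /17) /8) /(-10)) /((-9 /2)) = 7 /3060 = 0.00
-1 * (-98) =98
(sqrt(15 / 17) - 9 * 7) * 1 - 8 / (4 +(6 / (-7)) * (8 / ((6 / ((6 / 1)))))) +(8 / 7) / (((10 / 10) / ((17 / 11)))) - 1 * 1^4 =-22882 / 385 +sqrt(255) / 17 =-58.49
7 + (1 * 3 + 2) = 12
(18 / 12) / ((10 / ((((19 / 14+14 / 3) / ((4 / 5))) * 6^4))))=20493 / 14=1463.79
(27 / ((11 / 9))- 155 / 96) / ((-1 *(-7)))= 3089 / 1056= 2.93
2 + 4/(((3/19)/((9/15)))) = 86/5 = 17.20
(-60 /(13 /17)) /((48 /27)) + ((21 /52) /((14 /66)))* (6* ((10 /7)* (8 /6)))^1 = -22.38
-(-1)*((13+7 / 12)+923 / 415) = 78721 / 4980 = 15.81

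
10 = 10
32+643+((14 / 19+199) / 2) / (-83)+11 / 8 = 8517967 / 12616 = 675.17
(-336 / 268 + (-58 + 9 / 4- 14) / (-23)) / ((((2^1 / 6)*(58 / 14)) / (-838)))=-96481035 / 89378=-1079.47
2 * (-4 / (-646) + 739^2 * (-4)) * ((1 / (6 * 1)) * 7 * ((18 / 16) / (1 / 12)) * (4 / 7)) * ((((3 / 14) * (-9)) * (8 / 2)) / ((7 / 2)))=1371663713520 / 15827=86666058.86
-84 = -84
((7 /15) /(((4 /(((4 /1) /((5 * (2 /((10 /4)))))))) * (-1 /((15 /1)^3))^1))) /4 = -1575 /16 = -98.44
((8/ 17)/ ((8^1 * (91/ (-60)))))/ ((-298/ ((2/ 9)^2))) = 40/ 6223581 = 0.00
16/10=8/5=1.60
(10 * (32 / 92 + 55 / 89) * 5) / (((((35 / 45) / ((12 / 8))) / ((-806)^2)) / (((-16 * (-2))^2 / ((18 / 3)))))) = 147954858854400 / 14329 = 10325553692.12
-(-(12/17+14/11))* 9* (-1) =-3330/187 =-17.81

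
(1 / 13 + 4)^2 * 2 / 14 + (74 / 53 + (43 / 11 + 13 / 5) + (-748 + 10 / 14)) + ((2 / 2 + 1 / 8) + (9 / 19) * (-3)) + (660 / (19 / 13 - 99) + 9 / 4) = -17608639278961 / 23737124840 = -741.82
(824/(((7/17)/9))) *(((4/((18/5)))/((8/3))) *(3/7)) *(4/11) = 630360/539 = 1169.50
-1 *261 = -261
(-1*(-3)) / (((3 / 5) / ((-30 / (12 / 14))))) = -175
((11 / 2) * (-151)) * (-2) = 1661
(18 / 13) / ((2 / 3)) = 27 / 13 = 2.08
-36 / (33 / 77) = -84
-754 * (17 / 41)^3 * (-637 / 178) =1179852037 / 6133969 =192.35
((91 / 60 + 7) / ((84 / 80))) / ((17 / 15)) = 365 / 51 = 7.16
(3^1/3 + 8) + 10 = 19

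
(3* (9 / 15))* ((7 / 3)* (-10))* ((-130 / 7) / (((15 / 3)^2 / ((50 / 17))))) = 1560 / 17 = 91.76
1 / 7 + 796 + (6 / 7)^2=39047 / 49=796.88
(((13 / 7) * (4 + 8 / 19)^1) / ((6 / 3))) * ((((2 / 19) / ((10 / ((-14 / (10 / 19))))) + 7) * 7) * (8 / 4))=183456 / 475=386.22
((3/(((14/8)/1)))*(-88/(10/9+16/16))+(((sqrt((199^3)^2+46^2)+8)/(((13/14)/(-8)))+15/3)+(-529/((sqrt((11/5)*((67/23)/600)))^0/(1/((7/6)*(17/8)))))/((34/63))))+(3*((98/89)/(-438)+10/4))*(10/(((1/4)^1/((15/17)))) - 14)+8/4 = -67894760.60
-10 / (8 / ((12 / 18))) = -5 / 6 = -0.83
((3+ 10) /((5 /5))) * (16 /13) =16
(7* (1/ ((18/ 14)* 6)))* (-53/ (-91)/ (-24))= -371/ 16848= -0.02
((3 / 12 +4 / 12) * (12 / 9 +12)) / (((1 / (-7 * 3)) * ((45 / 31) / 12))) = -12152 / 9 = -1350.22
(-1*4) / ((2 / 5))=-10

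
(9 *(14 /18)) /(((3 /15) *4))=35 /4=8.75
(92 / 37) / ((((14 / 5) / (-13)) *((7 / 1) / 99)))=-296010 / 1813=-163.27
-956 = -956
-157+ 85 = -72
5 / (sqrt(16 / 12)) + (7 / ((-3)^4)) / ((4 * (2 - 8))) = -7 / 1944 + 5 * sqrt(3) / 2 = 4.33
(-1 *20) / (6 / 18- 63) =15 / 47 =0.32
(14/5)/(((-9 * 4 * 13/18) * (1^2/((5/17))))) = -7/221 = -0.03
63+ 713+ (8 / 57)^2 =2521288 / 3249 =776.02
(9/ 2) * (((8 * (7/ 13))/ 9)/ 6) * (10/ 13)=0.28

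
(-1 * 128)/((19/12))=-1536/19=-80.84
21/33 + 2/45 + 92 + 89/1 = 89932/495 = 181.68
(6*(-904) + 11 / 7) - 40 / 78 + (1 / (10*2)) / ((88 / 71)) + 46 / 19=-5420.48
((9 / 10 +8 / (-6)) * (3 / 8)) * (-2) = 13 / 40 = 0.32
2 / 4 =1 / 2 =0.50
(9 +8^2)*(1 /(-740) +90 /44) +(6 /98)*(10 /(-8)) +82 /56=60071223 /398860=150.61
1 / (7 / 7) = 1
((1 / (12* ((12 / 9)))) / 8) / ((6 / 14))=7 / 384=0.02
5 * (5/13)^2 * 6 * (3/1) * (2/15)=300/169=1.78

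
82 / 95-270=-25568 / 95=-269.14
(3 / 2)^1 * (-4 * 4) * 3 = -72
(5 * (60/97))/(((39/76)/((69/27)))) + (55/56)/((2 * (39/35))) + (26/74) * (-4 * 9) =21461213/6718608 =3.19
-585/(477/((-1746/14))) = 56745/371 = 152.95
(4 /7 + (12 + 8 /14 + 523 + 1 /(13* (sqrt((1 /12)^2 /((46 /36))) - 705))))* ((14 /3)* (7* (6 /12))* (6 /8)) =4461879944571 /679362164 - 7* sqrt(46) /339681082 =6567.75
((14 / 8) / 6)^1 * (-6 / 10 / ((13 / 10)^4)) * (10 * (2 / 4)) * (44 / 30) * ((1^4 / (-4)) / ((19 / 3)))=9625 / 542659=0.02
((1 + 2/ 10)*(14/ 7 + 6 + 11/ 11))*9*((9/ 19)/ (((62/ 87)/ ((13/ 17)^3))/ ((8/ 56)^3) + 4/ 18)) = 0.08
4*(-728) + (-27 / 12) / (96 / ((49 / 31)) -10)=-28957369 / 9944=-2912.04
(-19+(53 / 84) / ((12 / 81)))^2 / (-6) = -2725801 / 75264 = -36.22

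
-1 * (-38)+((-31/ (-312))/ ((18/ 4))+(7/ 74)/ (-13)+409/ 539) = 1085660159/ 27999972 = 38.77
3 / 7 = 0.43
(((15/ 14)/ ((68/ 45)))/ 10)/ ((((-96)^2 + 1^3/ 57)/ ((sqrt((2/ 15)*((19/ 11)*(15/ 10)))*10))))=7695*sqrt(1045)/ 5501077736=0.00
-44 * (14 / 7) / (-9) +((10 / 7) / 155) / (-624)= 1985981 / 203112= 9.78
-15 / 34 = -0.44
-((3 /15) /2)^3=-1 /1000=-0.00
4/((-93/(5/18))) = -10/837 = -0.01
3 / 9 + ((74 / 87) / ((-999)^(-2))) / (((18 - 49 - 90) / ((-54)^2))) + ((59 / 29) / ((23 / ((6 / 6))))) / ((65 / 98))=-321952201092259 / 15737865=-20457171.36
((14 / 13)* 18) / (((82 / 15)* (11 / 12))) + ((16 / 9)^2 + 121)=60801271 / 474903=128.03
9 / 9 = 1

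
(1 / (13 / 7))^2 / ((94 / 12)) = 294 / 7943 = 0.04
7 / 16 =0.44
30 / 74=15 / 37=0.41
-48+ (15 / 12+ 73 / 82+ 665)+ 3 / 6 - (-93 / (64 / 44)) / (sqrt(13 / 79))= 1023 * sqrt(1027) / 208+ 101621 / 164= 777.26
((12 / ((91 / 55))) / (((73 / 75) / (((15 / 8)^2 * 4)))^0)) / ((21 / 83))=18260 / 637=28.67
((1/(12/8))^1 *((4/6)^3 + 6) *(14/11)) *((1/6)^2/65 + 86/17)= 2817598/104247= 27.03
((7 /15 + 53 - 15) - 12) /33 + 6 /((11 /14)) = 4177 /495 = 8.44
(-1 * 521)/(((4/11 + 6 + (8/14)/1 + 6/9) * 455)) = -17193/114140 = -0.15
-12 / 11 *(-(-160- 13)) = -2076 / 11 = -188.73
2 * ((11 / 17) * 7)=154 / 17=9.06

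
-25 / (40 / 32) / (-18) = 10 / 9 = 1.11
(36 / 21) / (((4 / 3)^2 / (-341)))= -9207 / 28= -328.82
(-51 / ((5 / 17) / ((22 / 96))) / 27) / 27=-3179 / 58320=-0.05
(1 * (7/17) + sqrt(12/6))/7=1/17 + sqrt(2)/7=0.26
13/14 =0.93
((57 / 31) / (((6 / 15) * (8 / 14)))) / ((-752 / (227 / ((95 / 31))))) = -4767 / 6016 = -0.79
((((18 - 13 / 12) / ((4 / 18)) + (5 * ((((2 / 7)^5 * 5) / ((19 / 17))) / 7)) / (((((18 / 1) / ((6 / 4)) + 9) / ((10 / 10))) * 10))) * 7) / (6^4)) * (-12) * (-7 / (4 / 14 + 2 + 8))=28587659039 / 8513600256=3.36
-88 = -88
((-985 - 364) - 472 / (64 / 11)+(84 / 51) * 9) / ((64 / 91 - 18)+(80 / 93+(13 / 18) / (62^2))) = 151493903379 / 1759341985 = 86.11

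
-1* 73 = -73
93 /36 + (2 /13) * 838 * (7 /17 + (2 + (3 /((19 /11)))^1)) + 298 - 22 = 40987337 /50388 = 813.43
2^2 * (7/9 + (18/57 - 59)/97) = 11464/16587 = 0.69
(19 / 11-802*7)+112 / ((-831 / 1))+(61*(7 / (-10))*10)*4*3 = -98141501 / 9141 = -10736.41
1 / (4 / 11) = 11 / 4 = 2.75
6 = 6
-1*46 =-46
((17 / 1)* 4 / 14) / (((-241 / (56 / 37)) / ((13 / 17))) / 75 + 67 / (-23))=-6099600 / 7144747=-0.85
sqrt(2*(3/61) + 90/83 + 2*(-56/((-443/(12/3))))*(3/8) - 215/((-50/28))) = 59*sqrt(4406396592310)/11214545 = 11.04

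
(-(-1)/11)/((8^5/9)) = 9/360448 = 0.00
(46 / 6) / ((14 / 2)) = 23 / 21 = 1.10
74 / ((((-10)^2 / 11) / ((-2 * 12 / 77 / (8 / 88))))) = -4884 / 175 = -27.91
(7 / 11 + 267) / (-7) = -2944 / 77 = -38.23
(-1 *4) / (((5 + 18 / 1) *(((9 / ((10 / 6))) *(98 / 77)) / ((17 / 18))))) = -935 / 39123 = -0.02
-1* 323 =-323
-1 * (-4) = 4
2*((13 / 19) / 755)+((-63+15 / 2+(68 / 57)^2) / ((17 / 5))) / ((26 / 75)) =-33161215537 / 722815860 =-45.88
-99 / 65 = -1.52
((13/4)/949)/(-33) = -1/9636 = -0.00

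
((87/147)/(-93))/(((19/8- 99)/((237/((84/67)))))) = 0.01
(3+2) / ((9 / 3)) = 5 / 3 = 1.67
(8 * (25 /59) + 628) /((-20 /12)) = -111756 /295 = -378.83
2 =2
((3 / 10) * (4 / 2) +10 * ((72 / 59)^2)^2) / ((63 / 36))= 13.02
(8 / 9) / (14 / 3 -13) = -8 / 75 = -0.11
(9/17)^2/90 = 9/2890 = 0.00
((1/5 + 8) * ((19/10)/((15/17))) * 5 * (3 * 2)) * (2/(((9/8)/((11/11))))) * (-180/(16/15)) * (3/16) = -119187/4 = -29796.75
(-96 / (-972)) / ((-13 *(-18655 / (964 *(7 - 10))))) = -7712 / 6547905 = -0.00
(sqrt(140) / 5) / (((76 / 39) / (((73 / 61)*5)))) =2847*sqrt(35) / 2318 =7.27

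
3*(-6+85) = 237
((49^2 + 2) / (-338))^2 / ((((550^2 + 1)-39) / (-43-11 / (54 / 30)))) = -10907217 / 1329018028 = -0.01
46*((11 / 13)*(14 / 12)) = 1771 / 39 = 45.41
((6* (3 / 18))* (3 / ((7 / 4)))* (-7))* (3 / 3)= -12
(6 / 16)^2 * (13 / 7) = 117 / 448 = 0.26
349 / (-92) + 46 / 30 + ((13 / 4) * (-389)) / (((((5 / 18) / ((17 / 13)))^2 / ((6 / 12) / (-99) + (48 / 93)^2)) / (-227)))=1576110150083893 / 948218700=1662179.99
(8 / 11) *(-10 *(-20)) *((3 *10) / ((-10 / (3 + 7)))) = -48000 / 11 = -4363.64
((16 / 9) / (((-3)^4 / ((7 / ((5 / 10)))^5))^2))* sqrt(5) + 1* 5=5 + 4628074479616* sqrt(5) / 59049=175255964.31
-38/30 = -19/15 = -1.27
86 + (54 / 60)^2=8681 / 100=86.81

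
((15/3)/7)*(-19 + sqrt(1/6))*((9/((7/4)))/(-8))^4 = -623295/268912 + 10935*sqrt(6)/537824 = -2.27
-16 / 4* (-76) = 304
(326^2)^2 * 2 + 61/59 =1332761404829/59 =22589176353.03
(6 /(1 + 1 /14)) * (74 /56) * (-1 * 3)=-22.20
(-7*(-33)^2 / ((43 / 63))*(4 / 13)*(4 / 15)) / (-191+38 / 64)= 9106944 / 1892215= 4.81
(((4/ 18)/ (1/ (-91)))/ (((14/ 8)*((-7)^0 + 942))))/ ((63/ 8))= -832/ 534681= -0.00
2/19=0.11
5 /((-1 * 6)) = -5 /6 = -0.83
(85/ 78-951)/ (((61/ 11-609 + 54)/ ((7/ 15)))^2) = -439297397/ 641100376800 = -0.00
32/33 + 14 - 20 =-166/33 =-5.03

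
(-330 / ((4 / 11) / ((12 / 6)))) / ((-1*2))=907.50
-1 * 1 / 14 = -1 / 14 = -0.07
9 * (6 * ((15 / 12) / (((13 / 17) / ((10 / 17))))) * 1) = 675 / 13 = 51.92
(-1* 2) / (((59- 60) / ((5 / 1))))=10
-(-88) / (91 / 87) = 7656 / 91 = 84.13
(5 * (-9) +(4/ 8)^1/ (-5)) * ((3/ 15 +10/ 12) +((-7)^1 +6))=-451/ 300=-1.50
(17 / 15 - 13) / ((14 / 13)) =-1157 / 105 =-11.02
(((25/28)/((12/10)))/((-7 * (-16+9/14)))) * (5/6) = 125/21672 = 0.01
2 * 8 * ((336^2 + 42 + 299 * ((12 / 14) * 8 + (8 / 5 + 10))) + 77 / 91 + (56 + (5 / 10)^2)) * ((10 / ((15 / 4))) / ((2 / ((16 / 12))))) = 4601495104 / 1365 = 3371058.68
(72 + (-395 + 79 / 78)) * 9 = -75345 / 26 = -2897.88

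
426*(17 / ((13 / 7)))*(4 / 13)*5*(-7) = -7097160 / 169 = -41995.03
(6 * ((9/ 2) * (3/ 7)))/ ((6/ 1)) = 27/ 14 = 1.93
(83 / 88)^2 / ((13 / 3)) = 20667 / 100672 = 0.21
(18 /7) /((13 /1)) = 18 /91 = 0.20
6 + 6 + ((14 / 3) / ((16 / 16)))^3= 3068 / 27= 113.63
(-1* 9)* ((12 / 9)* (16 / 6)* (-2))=64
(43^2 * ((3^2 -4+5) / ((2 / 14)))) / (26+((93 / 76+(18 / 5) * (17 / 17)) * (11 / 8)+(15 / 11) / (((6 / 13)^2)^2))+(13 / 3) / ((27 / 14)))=350579275200 / 175874803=1993.35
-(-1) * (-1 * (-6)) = 6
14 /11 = 1.27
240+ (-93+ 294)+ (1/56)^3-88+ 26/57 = 3538135609/10010112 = 353.46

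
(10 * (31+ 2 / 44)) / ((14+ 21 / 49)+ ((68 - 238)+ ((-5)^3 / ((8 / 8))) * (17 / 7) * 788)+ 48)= -23905 / 18427783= -0.00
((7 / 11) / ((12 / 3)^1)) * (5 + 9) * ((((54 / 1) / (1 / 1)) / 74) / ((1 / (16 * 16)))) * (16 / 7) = 387072 / 407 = 951.04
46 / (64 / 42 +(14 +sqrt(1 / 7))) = 314916 / 106213-2898 * sqrt(7) / 106213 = 2.89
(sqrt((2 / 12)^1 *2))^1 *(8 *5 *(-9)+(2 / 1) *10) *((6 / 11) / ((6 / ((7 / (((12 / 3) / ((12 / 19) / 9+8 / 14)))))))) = -21760 *sqrt(3) / 1881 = -20.04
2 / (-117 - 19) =-1 / 68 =-0.01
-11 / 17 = -0.65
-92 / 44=-2.09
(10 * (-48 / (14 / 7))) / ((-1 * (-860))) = -12 / 43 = -0.28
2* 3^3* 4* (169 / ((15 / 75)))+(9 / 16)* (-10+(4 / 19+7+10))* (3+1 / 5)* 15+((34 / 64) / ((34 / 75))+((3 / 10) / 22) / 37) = 452141349747 / 2474560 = 182715.86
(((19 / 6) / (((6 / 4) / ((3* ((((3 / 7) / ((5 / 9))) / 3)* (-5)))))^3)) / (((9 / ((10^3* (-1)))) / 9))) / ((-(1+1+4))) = -3078000 / 343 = -8973.76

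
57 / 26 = 2.19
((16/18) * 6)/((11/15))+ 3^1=113/11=10.27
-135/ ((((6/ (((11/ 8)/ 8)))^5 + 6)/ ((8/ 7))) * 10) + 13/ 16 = 126632784028217/ 155855791274960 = 0.81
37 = 37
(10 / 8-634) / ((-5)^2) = -25.31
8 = 8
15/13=1.15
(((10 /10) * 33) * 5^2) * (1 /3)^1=275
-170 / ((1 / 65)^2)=-718250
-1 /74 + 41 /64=1485 /2368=0.63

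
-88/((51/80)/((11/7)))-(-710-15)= 181385/357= 508.08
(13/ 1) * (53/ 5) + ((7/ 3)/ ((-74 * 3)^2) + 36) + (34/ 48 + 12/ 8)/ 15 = 257184517/ 1478520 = 173.95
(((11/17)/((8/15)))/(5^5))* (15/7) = 99/119000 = 0.00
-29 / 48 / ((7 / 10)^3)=-3625 / 2058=-1.76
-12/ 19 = -0.63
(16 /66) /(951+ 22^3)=8 /382767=0.00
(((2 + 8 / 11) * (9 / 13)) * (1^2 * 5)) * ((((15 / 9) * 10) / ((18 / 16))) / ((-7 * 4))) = -5000 / 1001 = -5.00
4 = 4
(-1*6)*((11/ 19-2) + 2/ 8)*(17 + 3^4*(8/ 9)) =23763/ 38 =625.34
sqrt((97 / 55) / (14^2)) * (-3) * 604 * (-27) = 24462 * sqrt(5335) / 385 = 4640.86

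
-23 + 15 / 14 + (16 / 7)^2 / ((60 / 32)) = -28139 / 1470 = -19.14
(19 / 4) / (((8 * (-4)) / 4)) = -19 / 32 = -0.59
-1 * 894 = -894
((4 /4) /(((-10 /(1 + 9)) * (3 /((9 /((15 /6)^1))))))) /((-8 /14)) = 21 /10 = 2.10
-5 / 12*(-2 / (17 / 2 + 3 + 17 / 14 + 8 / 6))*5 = 35 / 118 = 0.30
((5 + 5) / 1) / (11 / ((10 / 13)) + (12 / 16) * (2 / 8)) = 800 / 1159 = 0.69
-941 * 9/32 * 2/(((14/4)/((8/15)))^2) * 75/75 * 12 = -180672/1225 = -147.49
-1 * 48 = -48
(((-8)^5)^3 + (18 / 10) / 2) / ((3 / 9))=-1055531162664933 / 10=-105553116266493.30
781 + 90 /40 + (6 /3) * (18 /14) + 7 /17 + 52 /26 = 375199 /476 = 788.23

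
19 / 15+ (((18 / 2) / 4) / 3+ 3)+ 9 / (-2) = 31 / 60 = 0.52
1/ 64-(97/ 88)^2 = -1161/ 968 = -1.20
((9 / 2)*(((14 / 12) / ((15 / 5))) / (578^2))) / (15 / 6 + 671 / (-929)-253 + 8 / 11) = -71533 / 3420764251656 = -0.00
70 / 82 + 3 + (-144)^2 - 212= 20527.85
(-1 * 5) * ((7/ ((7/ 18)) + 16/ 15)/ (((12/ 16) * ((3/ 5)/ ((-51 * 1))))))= 10804.44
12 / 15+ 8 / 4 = 14 / 5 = 2.80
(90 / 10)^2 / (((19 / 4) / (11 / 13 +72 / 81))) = 7308 / 247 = 29.59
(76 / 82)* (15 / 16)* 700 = 49875 / 82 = 608.23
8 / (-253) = -8 / 253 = -0.03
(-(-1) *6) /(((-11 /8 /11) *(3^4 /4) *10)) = -0.24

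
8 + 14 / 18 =79 / 9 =8.78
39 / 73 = 0.53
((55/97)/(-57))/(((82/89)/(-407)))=1992265/453378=4.39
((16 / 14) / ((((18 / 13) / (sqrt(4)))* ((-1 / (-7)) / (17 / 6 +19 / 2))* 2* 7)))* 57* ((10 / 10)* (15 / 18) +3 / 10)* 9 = 621452 / 105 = 5918.59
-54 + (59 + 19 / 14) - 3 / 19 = 6.20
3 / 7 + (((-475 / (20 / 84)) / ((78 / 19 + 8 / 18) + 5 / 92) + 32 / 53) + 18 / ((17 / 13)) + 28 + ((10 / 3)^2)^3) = 981.23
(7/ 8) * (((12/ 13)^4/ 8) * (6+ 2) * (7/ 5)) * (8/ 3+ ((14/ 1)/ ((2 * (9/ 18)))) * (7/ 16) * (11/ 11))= 7.82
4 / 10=2 / 5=0.40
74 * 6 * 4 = 1776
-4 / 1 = -4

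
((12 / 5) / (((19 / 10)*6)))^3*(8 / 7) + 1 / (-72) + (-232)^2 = 186066112115 / 3456936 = 53824.00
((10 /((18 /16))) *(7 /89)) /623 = 80 /71289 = 0.00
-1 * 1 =-1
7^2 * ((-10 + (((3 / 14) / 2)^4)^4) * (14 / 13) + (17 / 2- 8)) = -1361073979848650342213823 / 2704878351759146221568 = -503.19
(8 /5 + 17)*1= 93 /5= 18.60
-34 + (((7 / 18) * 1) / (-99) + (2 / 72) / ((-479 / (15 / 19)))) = -1102951675 / 32435964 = -34.00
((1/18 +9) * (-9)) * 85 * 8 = -55420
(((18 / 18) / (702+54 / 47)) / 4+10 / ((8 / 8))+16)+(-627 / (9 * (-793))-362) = -35213047369 / 104828256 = -335.91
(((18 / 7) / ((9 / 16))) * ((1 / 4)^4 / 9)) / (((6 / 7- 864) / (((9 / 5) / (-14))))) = 1 / 3383520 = 0.00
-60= -60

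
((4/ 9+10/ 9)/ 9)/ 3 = 14/ 243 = 0.06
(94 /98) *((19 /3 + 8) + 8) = 3149 /147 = 21.42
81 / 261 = 9 / 29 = 0.31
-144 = -144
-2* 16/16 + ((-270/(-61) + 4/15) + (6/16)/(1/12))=13163/1830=7.19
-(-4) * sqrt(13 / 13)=4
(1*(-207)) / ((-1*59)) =207 / 59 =3.51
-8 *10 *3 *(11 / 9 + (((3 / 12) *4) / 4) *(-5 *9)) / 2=3610 / 3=1203.33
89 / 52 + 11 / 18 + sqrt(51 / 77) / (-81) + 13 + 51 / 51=7639 / 468-sqrt(3927) / 6237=16.31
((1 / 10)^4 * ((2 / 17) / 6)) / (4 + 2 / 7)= 7 / 15300000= 0.00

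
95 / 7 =13.57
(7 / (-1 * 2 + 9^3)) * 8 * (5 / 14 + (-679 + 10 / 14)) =-37964 / 727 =-52.22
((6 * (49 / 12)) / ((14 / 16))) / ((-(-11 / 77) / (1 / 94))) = 98 / 47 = 2.09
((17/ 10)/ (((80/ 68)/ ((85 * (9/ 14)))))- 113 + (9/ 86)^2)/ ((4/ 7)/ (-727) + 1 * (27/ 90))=-25616678869/ 225237784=-113.73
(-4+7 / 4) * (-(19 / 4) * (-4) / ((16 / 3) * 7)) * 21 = -1539 / 64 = -24.05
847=847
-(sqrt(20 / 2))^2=-10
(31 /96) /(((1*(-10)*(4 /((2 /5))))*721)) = -31 /6921600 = -0.00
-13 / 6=-2.17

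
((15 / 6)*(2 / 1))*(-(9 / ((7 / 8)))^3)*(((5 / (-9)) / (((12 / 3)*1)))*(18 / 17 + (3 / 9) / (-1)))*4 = 12787200 / 5831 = 2192.97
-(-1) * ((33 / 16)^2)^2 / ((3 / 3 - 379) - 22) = -1185921 / 26214400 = -0.05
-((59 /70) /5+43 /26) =-4146 /2275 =-1.82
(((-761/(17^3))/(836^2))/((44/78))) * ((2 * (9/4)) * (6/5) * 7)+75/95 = 298182047469/377704365280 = 0.79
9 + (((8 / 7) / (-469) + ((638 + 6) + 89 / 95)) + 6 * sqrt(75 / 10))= 3 * sqrt(30) + 203952332 / 311885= 670.37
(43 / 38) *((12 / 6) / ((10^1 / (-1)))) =-43 / 190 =-0.23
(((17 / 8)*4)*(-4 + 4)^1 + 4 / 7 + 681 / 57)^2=2772225 / 17689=156.72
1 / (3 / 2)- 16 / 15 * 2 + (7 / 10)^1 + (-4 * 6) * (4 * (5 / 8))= -1823 / 30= -60.77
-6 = -6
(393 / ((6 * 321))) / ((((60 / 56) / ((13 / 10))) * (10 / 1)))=0.02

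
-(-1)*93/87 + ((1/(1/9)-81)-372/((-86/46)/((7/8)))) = 257315/2494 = 103.17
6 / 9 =2 / 3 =0.67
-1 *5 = -5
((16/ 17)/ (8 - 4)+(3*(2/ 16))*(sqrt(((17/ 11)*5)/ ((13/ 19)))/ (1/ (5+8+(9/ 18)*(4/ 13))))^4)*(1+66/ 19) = 568682346450409615/ 88774671128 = 6405907.67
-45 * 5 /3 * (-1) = 75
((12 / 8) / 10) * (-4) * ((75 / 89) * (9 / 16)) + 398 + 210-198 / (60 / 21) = 3833519 / 7120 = 538.42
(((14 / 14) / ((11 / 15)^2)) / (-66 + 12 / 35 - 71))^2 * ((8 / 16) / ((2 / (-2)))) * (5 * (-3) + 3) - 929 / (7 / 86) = -26759970192498556 / 2344604220343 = -11413.43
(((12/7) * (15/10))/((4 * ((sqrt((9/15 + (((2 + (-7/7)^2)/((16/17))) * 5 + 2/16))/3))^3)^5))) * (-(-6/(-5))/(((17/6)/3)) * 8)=-0.00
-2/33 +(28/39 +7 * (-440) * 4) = -1761666/143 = -12319.34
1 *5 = 5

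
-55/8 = -6.88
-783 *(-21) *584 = 9602712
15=15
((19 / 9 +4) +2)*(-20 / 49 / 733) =-1460 / 323253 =-0.00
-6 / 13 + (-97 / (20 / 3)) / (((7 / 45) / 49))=-238353 / 52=-4583.71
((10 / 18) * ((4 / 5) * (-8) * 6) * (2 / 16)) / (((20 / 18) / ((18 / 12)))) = -18 / 5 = -3.60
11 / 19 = 0.58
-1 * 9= -9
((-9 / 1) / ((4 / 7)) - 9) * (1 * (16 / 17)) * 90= -2096.47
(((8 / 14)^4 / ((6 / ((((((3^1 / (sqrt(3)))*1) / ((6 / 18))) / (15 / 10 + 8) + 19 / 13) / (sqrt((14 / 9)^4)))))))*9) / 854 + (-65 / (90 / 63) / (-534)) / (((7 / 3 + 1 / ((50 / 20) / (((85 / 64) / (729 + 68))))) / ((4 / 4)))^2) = 23328*sqrt(3) / 954486337 + 29201703755298869136 / 1853575359131668577951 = 0.02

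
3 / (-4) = -3 / 4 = -0.75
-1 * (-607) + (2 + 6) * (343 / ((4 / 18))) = 12955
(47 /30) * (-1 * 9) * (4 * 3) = -846 /5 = -169.20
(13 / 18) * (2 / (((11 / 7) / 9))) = 91 / 11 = 8.27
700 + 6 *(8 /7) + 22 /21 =14866 /21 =707.90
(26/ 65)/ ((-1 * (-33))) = 2/ 165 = 0.01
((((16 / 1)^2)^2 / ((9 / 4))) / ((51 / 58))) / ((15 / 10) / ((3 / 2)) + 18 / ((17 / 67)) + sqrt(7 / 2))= 37189844992 / 80714745- 258473984 * sqrt(14) / 80714745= 448.77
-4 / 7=-0.57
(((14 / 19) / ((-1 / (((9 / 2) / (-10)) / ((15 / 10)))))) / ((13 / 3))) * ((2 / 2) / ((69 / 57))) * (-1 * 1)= -63 / 1495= -0.04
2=2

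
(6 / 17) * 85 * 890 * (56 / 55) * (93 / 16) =1738170 / 11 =158015.45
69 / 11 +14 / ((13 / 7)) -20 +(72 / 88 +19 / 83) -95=-1188582 / 11869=-100.14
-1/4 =-0.25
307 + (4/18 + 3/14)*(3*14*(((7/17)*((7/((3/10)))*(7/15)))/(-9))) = 1230487/4131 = 297.87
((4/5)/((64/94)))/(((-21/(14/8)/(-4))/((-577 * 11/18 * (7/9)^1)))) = -2088163/19440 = -107.42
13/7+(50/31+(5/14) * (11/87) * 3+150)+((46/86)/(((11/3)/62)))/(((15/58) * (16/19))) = 11616696529/59531780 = 195.13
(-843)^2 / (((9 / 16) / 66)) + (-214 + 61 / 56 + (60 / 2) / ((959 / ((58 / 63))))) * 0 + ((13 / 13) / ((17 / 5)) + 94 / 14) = 9922555938 / 119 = 83382823.01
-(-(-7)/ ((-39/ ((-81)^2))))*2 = 30618/ 13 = 2355.23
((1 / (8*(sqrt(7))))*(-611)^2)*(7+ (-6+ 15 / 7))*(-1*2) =-4106531*sqrt(7) / 98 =-110865.92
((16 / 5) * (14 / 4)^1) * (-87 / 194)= -2436 / 485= -5.02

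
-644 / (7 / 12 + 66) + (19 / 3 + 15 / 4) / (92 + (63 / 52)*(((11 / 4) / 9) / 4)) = -1756272032 / 183660537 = -9.56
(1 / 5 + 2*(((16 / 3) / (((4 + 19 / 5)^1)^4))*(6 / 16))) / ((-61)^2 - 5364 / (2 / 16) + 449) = -2325941 / 448136656110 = -0.00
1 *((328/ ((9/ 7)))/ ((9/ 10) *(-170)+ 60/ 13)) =-29848/ 17361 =-1.72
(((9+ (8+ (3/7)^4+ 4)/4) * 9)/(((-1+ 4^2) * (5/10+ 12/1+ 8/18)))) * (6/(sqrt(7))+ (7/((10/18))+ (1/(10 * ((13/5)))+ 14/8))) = 9.27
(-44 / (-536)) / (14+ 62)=11 / 10184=0.00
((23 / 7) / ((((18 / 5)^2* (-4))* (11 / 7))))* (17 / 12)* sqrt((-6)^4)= -2.06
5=5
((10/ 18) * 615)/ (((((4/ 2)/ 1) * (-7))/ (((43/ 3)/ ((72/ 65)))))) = -2864875/ 9072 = -315.79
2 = 2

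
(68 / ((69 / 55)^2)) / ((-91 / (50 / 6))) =-5142500 / 1299753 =-3.96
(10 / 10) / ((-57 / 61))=-61 / 57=-1.07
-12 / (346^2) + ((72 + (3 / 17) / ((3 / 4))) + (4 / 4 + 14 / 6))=115346213 / 1526379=75.57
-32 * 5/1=-160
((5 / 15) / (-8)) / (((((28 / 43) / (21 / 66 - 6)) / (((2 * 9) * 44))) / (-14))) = -16125 / 4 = -4031.25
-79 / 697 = -0.11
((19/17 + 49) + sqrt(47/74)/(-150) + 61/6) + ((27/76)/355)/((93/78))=642871528/10663845- sqrt(3478)/11100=60.28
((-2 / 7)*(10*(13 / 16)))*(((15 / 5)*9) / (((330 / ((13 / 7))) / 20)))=-7605 / 1078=-7.05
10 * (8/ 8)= 10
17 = 17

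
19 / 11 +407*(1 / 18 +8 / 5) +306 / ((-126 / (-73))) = 5910071 / 6930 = 852.82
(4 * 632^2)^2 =2552632508416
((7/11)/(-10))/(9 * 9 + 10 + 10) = -7/11110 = -0.00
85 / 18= 4.72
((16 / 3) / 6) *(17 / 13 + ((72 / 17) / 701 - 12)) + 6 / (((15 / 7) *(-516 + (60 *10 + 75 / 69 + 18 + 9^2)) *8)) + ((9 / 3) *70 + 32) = 27451255259489 / 118068392520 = 232.50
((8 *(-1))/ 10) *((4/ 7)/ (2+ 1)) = -16/ 105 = -0.15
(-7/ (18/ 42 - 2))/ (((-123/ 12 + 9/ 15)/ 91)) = -89180/ 2123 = -42.01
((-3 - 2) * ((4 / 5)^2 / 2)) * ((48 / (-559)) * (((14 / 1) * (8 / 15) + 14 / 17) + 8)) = 531712 / 237575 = 2.24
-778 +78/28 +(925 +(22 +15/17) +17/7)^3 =858216328.07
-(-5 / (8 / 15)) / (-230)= -15 / 368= -0.04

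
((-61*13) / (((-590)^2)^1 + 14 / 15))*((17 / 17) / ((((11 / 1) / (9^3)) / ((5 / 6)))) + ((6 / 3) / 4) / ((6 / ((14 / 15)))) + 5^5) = -1248381043 / 172309962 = -7.24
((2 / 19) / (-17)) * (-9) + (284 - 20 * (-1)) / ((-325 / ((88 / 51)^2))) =-43834294 / 16061175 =-2.73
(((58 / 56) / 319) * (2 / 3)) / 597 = 1 / 275814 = 0.00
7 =7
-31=-31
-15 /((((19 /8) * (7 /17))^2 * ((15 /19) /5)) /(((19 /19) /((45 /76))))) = -73984 /441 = -167.76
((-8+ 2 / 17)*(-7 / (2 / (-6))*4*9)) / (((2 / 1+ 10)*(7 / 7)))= -8442 / 17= -496.59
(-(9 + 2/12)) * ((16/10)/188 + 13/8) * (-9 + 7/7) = 33781/282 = 119.79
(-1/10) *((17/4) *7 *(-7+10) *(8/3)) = -23.80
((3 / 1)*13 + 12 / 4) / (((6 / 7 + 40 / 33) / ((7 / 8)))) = 33957 / 1912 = 17.76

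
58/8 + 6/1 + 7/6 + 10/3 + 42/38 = 1433/76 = 18.86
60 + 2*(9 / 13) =798 / 13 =61.38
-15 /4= -3.75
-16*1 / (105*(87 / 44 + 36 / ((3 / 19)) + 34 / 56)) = -176 / 266325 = -0.00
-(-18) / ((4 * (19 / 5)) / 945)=42525 / 38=1119.08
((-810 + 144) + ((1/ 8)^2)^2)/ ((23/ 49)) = -133668815/ 94208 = -1418.87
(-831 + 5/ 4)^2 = 11015761/ 16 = 688485.06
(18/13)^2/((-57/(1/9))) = -12/3211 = -0.00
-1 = -1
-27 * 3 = -81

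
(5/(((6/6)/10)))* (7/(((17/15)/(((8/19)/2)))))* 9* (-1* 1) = -189000/323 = -585.14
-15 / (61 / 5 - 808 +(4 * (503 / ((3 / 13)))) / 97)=21825 / 1027109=0.02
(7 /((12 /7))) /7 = 7 /12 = 0.58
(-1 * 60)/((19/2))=-120/19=-6.32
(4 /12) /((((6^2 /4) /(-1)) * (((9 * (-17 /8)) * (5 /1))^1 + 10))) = 8 /18495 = 0.00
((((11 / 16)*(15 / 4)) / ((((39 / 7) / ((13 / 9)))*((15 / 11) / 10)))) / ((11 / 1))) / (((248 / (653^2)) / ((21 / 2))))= 1149172255 / 142848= 8044.72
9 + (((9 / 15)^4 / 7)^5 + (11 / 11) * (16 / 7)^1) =18089199069648893776 / 1602840423583984375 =11.29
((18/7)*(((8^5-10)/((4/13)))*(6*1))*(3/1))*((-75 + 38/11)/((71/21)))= -7403704074/71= -104277522.17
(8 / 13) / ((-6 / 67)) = -268 / 39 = -6.87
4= 4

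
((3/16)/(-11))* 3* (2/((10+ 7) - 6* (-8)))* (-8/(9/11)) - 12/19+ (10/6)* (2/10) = -0.28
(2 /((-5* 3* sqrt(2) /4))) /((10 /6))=-4* sqrt(2) /25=-0.23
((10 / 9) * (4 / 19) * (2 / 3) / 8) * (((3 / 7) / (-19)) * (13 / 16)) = -65 / 181944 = -0.00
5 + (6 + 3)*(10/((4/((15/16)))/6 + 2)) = 2330/61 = 38.20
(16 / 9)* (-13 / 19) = -208 / 171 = -1.22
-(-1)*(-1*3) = -3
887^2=786769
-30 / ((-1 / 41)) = 1230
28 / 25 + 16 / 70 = 236 / 175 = 1.35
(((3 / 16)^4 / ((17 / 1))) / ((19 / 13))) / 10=1053 / 211681280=0.00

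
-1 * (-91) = 91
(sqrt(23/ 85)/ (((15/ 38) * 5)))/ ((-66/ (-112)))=2128 * sqrt(1955)/ 210375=0.45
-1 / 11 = -0.09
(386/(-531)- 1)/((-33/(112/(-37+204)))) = 102704/2926341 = 0.04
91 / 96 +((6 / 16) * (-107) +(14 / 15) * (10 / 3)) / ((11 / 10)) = -103597 / 3168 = -32.70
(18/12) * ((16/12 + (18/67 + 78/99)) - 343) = -753089/1474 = -510.92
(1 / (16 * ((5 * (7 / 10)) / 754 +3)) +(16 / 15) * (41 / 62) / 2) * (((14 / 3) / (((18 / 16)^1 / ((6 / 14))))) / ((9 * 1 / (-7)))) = -88133948 / 170660115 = -0.52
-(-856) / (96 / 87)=3103 / 4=775.75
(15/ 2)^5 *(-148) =-28096875/ 8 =-3512109.38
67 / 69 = 0.97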